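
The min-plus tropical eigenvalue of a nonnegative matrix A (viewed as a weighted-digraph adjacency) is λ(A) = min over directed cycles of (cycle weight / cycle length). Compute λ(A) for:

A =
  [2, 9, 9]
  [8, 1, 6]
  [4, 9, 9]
λ(A) = 1

Enumerate directed cycles and compute their means (weight / length). Sample:
  cycle 0 → 0: weight = 2, length = 1, mean = 2/1 ≈ 2.000
  cycle 1 → 1: weight = 1, length = 1, mean = 1/1 ≈ 1.000
  cycle 2 → 2: weight = 9, length = 1, mean = 9/1 ≈ 9.000
  cycle 0 → 1 → 0: weight = 17, length = 2, mean = 17/2 ≈ 8.500
  cycle 0 → 2 → 0: weight = 13, length = 2, mean = 13/2 ≈ 6.500
  cycle 1 → 0 → 1: weight = 17, length = 2, mean = 17/2 ≈ 8.500
Minimum mean = 1.000, attained e.g. along the cycle 1 → 1 with weight 1 and length 1. So λ(A) = 1/1 = 1.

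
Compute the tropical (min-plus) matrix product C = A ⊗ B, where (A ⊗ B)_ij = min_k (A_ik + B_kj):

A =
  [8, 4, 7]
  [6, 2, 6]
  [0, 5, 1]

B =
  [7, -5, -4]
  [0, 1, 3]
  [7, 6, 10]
A ⊗ B =
  [4, 3, 4]
  [2, 1, 2]
  [5, -5, -4]

Apply the min-plus product entry-by-entry:
  C[0][0] = min over k of (A[0][0] + B[0][0] = 8 + 7 = 15, A[0][1] + B[1][0] = 4 + 0 = 4, A[0][2] + B[2][0] = 7 + 7 = 14) = 4 (attained at k = 1)
  C[0][1] = min over k of (A[0][0] + B[0][1] = 8 + -5 = 3, A[0][1] + B[1][1] = 4 + 1 = 5, A[0][2] + B[2][1] = 7 + 6 = 13) = 3 (attained at k = 0)
  C[0][2] = min over k of (A[0][0] + B[0][2] = 8 + -4 = 4, A[0][1] + B[1][2] = 4 + 3 = 7, A[0][2] + B[2][2] = 7 + 10 = 17) = 4 (attained at k = 0)
  C[1][0] = min over k of (A[1][0] + B[0][0] = 6 + 7 = 13, A[1][1] + B[1][0] = 2 + 0 = 2, A[1][2] + B[2][0] = 6 + 7 = 13) = 2 (attained at k = 1)
  C[1][1] = min over k of (A[1][0] + B[0][1] = 6 + -5 = 1, A[1][1] + B[1][1] = 2 + 1 = 3, A[1][2] + B[2][1] = 6 + 6 = 12) = 1 (attained at k = 0)
  C[1][2] = min over k of (A[1][0] + B[0][2] = 6 + -4 = 2, A[1][1] + B[1][2] = 2 + 3 = 5, A[1][2] + B[2][2] = 6 + 10 = 16) = 2 (attained at k = 0)
  C[2][0] = min over k of (A[2][0] + B[0][0] = 0 + 7 = 7, A[2][1] + B[1][0] = 5 + 0 = 5, A[2][2] + B[2][0] = 1 + 7 = 8) = 5 (attained at k = 1)
  C[2][1] = min over k of (A[2][0] + B[0][1] = 0 + -5 = -5, A[2][1] + B[1][1] = 5 + 1 = 6, A[2][2] + B[2][1] = 1 + 6 = 7) = -5 (attained at k = 0)
  C[2][2] = min over k of (A[2][0] + B[0][2] = 0 + -4 = -4, A[2][1] + B[1][2] = 5 + 3 = 8, A[2][2] + B[2][2] = 1 + 10 = 11) = -4 (attained at k = 0)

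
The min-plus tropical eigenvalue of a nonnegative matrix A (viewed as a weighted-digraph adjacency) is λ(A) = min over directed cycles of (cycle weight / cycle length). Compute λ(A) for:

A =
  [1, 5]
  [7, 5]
λ(A) = 1

Enumerate directed cycles and compute their means (weight / length). Sample:
  cycle 0 → 0: weight = 1, length = 1, mean = 1/1 ≈ 1.000
  cycle 1 → 1: weight = 5, length = 1, mean = 5/1 ≈ 5.000
  cycle 0 → 1 → 0: weight = 12, length = 2, mean = 12/2 ≈ 6.000
  cycle 1 → 0 → 1: weight = 12, length = 2, mean = 12/2 ≈ 6.000
Minimum mean = 1.000, attained e.g. along the cycle 0 → 0 with weight 1 and length 1. So λ(A) = 1/1 = 1.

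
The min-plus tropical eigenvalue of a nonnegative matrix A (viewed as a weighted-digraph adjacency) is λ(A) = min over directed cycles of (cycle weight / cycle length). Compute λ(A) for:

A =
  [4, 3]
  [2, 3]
λ(A) = 5/2

Enumerate directed cycles and compute their means (weight / length). Sample:
  cycle 0 → 0: weight = 4, length = 1, mean = 4/1 ≈ 4.000
  cycle 1 → 1: weight = 3, length = 1, mean = 3/1 ≈ 3.000
  cycle 0 → 1 → 0: weight = 5, length = 2, mean = 5/2 ≈ 2.500
  cycle 1 → 0 → 1: weight = 5, length = 2, mean = 5/2 ≈ 2.500
Minimum mean = 2.500, attained e.g. along the cycle 0 → 1 → 0 with weight 5 and length 2. So λ(A) = 5/2 = 5/2.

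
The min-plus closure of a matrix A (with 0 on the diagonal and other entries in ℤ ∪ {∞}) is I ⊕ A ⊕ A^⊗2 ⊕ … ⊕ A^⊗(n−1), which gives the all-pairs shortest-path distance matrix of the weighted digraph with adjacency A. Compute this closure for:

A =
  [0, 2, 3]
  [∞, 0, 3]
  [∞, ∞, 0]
Closure =
  [0, 2, 3]
  [∞, 0, 3]
  [∞, ∞, 0]

This is the Floyd-Warshall all-pairs shortest-path computation. For each intermediate vertex k = 0, 1, …, 2, update dist[i][j] ← min(dist[i][j], dist[i][k] + dist[k][j]). The final matrix gives, for each (i, j), the minimum total weight of any directed path from i to j (possibly empty when i = j).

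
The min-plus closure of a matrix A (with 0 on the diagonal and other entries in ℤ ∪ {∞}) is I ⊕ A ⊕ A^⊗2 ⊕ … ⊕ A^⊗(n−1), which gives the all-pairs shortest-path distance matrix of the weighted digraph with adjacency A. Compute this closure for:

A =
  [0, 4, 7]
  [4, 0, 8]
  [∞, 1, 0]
Closure =
  [0, 4, 7]
  [4, 0, 8]
  [5, 1, 0]

This is the Floyd-Warshall all-pairs shortest-path computation. For each intermediate vertex k = 0, 1, …, 2, update dist[i][j] ← min(dist[i][j], dist[i][k] + dist[k][j]). The final matrix gives, for each (i, j), the minimum total weight of any directed path from i to j (possibly empty when i = j).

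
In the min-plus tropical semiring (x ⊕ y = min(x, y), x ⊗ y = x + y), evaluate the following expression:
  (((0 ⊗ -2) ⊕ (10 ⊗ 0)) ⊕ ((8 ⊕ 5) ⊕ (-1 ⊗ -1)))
(((0 ⊗ -2) ⊕ (10 ⊗ 0)) ⊕ ((8 ⊕ 5) ⊕ (-1 ⊗ -1))) = -2

Expand innermost to outermost. Recall ⊕ takes the minimum of its arguments and ⊗ takes their sum. Working out the expression (((0 ⊗ -2) ⊕ (10 ⊗ 0)) ⊕ ((8 ⊕ 5) ⊕ (-1 ⊗ -1))) gives -2.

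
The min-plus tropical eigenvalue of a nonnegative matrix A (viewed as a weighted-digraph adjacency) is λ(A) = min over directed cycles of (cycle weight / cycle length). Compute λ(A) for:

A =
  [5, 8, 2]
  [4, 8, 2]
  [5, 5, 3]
λ(A) = 3

Enumerate directed cycles and compute their means (weight / length). Sample:
  cycle 0 → 0: weight = 5, length = 1, mean = 5/1 ≈ 5.000
  cycle 1 → 1: weight = 8, length = 1, mean = 8/1 ≈ 8.000
  cycle 2 → 2: weight = 3, length = 1, mean = 3/1 ≈ 3.000
  cycle 0 → 1 → 0: weight = 12, length = 2, mean = 12/2 ≈ 6.000
  cycle 0 → 2 → 0: weight = 7, length = 2, mean = 7/2 ≈ 3.500
  cycle 1 → 0 → 1: weight = 12, length = 2, mean = 12/2 ≈ 6.000
Minimum mean = 3.000, attained e.g. along the cycle 2 → 2 with weight 3 and length 1. So λ(A) = 3/1 = 3.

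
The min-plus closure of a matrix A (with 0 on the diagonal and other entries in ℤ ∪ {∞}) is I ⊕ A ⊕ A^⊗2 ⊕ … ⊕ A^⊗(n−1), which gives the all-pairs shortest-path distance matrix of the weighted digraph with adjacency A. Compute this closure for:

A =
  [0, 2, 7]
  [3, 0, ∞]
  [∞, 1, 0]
Closure =
  [0, 2, 7]
  [3, 0, 10]
  [4, 1, 0]

This is the Floyd-Warshall all-pairs shortest-path computation. For each intermediate vertex k = 0, 1, …, 2, update dist[i][j] ← min(dist[i][j], dist[i][k] + dist[k][j]). The final matrix gives, for each (i, j), the minimum total weight of any directed path from i to j (possibly empty when i = j).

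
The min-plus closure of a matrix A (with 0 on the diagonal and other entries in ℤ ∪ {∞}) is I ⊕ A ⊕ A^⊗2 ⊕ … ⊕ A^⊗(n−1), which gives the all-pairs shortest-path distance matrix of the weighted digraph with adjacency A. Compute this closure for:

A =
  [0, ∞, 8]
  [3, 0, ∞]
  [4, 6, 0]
Closure =
  [0, 14, 8]
  [3, 0, 11]
  [4, 6, 0]

This is the Floyd-Warshall all-pairs shortest-path computation. For each intermediate vertex k = 0, 1, …, 2, update dist[i][j] ← min(dist[i][j], dist[i][k] + dist[k][j]). The final matrix gives, for each (i, j), the minimum total weight of any directed path from i to j (possibly empty when i = j).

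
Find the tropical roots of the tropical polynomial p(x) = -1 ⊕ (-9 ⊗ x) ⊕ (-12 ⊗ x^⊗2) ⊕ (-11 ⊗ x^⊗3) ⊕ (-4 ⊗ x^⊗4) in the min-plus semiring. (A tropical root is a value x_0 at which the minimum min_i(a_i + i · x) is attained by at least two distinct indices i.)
Roots: {-7, -1, 3, 8}

Each tropical root is a break point of the lower envelope of the lines y = a_i + i · x (there are 5 lines, with slopes 0, 1, ..., 4). Only the lines that attain the minimum somewhere contribute to roots; other lines are dominated. Here the surviving (envelope) indices are i = 4, i = 3, i = 2, i = 1, i = 0.
Intersections between consecutive envelope lines give the roots: for adjacent envelope indices i < j the intersection is x = (a_i − a_j) / (j − i). Reading off the sorted break points: {-7, -1, 3, 8}.
Verification: at each break x_0, at least two indices attain the minimum of min_i(a_i + i · x_0).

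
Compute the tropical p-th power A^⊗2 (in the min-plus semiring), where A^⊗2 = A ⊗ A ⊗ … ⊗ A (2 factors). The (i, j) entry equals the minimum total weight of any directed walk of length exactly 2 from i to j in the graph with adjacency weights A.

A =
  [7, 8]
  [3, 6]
A^⊗2 =
  [11, 14]
  [9, 11]

Each entry (A^⊗2)_ij equals the minimum over all length-2 walks i = v_0 → v_1 → … → v_2 = j of Σ_t A[v_t][v_{t+1}]. For example, for (i, j) = (0, 1) we minimise over 2 possible intermediate vertex sequences; the minimum is 14, attained along the walk 0 → 1 → 1.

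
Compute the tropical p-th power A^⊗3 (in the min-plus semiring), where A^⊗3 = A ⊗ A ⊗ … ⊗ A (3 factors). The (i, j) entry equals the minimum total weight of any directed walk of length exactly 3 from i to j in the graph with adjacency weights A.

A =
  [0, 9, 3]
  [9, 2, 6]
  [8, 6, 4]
A^⊗3 =
  [0, 9, 3]
  [9, 6, 10]
  [8, 10, 11]

Each entry (A^⊗3)_ij equals the minimum over all length-3 walks i = v_0 → v_1 → … → v_3 = j of Σ_t A[v_t][v_{t+1}]. For example, for (i, j) = (0, 2) we minimise over 9 possible intermediate vertex sequences; the minimum is 3, attained along the walk 0 → 0 → 0 → 2.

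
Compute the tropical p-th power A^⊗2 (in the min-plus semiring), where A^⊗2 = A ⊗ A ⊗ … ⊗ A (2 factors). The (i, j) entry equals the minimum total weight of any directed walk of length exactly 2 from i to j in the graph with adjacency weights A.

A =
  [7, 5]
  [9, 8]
A^⊗2 =
  [14, 12]
  [16, 14]

Each entry (A^⊗2)_ij equals the minimum over all length-2 walks i = v_0 → v_1 → … → v_2 = j of Σ_t A[v_t][v_{t+1}]. For example, for (i, j) = (0, 1) we minimise over 2 possible intermediate vertex sequences; the minimum is 12, attained along the walk 0 → 0 → 1.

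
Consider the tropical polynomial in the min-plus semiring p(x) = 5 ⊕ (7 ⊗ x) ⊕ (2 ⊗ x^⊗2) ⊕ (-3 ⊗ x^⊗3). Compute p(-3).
p(-3) = -12

A tropical monomial a ⊗ x^⊗i evaluates to a + i · x. Evaluating each term at x = -3:
  Term 0 contributes 5 + 0 · -3 = 5
  Term 1 contributes 7 + 1 · -3 = 4
  Term 2 contributes 2 + 2 · -3 = -4
  Term 3 contributes -3 + 3 · -3 = -12
p(-3) = ⊕ of these = min[5, 4, -4, -12] = -12.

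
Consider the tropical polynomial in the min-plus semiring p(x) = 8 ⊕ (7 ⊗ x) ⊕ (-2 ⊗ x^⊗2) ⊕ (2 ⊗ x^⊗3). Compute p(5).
p(5) = 8

A tropical monomial a ⊗ x^⊗i evaluates to a + i · x. Evaluating each term at x = 5:
  Term 0 contributes 8 + 0 · 5 = 8
  Term 1 contributes 7 + 1 · 5 = 12
  Term 2 contributes -2 + 2 · 5 = 8
  Term 3 contributes 2 + 3 · 5 = 17
p(5) = ⊕ of these = min[8, 12, 8, 17] = 8.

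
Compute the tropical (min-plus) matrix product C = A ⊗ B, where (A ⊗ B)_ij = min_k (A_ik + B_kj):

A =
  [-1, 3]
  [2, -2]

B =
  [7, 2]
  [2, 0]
A ⊗ B =
  [5, 1]
  [0, -2]

Apply the min-plus product entry-by-entry:
  C[0][0] = min over k of (A[0][0] + B[0][0] = -1 + 7 = 6, A[0][1] + B[1][0] = 3 + 2 = 5) = 5 (attained at k = 1)
  C[0][1] = min over k of (A[0][0] + B[0][1] = -1 + 2 = 1, A[0][1] + B[1][1] = 3 + 0 = 3) = 1 (attained at k = 0)
  C[1][0] = min over k of (A[1][0] + B[0][0] = 2 + 7 = 9, A[1][1] + B[1][0] = -2 + 2 = 0) = 0 (attained at k = 1)
  C[1][1] = min over k of (A[1][0] + B[0][1] = 2 + 2 = 4, A[1][1] + B[1][1] = -2 + 0 = -2) = -2 (attained at k = 1)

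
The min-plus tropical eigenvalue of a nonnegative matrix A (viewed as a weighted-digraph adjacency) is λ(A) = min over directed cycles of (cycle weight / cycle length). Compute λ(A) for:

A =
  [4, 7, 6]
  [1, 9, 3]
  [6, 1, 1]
λ(A) = 1

Enumerate directed cycles and compute their means (weight / length). Sample:
  cycle 0 → 0: weight = 4, length = 1, mean = 4/1 ≈ 4.000
  cycle 1 → 1: weight = 9, length = 1, mean = 9/1 ≈ 9.000
  cycle 2 → 2: weight = 1, length = 1, mean = 1/1 ≈ 1.000
  cycle 0 → 1 → 0: weight = 8, length = 2, mean = 8/2 ≈ 4.000
  cycle 0 → 2 → 0: weight = 12, length = 2, mean = 12/2 ≈ 6.000
  cycle 1 → 0 → 1: weight = 8, length = 2, mean = 8/2 ≈ 4.000
Minimum mean = 1.000, attained e.g. along the cycle 2 → 2 with weight 1 and length 1. So λ(A) = 1/1 = 1.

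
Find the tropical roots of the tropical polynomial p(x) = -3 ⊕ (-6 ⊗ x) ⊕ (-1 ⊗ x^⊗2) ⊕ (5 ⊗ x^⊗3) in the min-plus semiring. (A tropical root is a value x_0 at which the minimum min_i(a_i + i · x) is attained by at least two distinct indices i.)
Roots: {-6, -5, 3}

Each tropical root is a break point of the lower envelope of the lines y = a_i + i · x (there are 4 lines, with slopes 0, 1, ..., 3). Only the lines that attain the minimum somewhere contribute to roots; other lines are dominated. Here the surviving (envelope) indices are i = 3, i = 2, i = 1, i = 0.
Intersections between consecutive envelope lines give the roots: for adjacent envelope indices i < j the intersection is x = (a_i − a_j) / (j − i). Reading off the sorted break points: {-6, -5, 3}.
Verification: at each break x_0, at least two indices attain the minimum of min_i(a_i + i · x_0).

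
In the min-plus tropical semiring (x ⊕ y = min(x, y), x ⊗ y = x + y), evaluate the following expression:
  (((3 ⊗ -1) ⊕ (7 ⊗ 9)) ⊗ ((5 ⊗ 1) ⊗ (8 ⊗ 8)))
(((3 ⊗ -1) ⊕ (7 ⊗ 9)) ⊗ ((5 ⊗ 1) ⊗ (8 ⊗ 8))) = 24

Expand innermost to outermost. Recall ⊕ takes the minimum of its arguments and ⊗ takes their sum. Working out the expression (((3 ⊗ -1) ⊕ (7 ⊗ 9)) ⊗ ((5 ⊗ 1) ⊗ (8 ⊗ 8))) gives 24.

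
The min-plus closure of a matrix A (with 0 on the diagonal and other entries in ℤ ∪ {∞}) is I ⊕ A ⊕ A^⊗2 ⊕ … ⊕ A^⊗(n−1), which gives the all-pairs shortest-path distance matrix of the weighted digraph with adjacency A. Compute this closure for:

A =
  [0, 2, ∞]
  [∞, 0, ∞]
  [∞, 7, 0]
Closure =
  [0, 2, ∞]
  [∞, 0, ∞]
  [∞, 7, 0]

This is the Floyd-Warshall all-pairs shortest-path computation. For each intermediate vertex k = 0, 1, …, 2, update dist[i][j] ← min(dist[i][j], dist[i][k] + dist[k][j]). The final matrix gives, for each (i, j), the minimum total weight of any directed path from i to j (possibly empty when i = j).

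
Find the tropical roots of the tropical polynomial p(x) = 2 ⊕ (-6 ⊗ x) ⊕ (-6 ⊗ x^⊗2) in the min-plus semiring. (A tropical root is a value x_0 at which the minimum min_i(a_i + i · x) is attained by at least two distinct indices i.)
Roots: {0, 8}

Each tropical root is a break point of the lower envelope of the lines y = a_i + i · x (there are 3 lines, with slopes 0, 1, ..., 2). Only the lines that attain the minimum somewhere contribute to roots; other lines are dominated. Here the surviving (envelope) indices are i = 2, i = 1, i = 0.
Intersections between consecutive envelope lines give the roots: for adjacent envelope indices i < j the intersection is x = (a_i − a_j) / (j − i). Reading off the sorted break points: {0, 8}.
Verification: at each break x_0, at least two indices attain the minimum of min_i(a_i + i · x_0).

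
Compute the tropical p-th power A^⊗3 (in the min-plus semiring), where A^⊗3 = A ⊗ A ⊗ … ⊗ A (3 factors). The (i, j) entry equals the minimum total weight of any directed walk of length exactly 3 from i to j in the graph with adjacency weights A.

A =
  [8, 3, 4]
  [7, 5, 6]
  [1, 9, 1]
A^⊗3 =
  [6, 8, 6]
  [8, 10, 8]
  [3, 5, 3]

Each entry (A^⊗3)_ij equals the minimum over all length-3 walks i = v_0 → v_1 → … → v_3 = j of Σ_t A[v_t][v_{t+1}]. For example, for (i, j) = (0, 2) we minimise over 9 possible intermediate vertex sequences; the minimum is 6, attained along the walk 0 → 2 → 2 → 2.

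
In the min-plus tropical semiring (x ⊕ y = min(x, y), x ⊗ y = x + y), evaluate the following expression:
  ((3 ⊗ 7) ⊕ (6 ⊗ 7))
((3 ⊗ 7) ⊕ (6 ⊗ 7)) = 10

Expand innermost to outermost. Recall ⊕ takes the minimum of its arguments and ⊗ takes their sum. Working out the expression ((3 ⊗ 7) ⊕ (6 ⊗ 7)) gives 10.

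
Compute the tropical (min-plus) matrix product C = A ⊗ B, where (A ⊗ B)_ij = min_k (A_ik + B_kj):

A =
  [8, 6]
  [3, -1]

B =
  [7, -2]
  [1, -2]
A ⊗ B =
  [7, 4]
  [0, -3]

Apply the min-plus product entry-by-entry:
  C[0][0] = min over k of (A[0][0] + B[0][0] = 8 + 7 = 15, A[0][1] + B[1][0] = 6 + 1 = 7) = 7 (attained at k = 1)
  C[0][1] = min over k of (A[0][0] + B[0][1] = 8 + -2 = 6, A[0][1] + B[1][1] = 6 + -2 = 4) = 4 (attained at k = 1)
  C[1][0] = min over k of (A[1][0] + B[0][0] = 3 + 7 = 10, A[1][1] + B[1][0] = -1 + 1 = 0) = 0 (attained at k = 1)
  C[1][1] = min over k of (A[1][0] + B[0][1] = 3 + -2 = 1, A[1][1] + B[1][1] = -1 + -2 = -3) = -3 (attained at k = 1)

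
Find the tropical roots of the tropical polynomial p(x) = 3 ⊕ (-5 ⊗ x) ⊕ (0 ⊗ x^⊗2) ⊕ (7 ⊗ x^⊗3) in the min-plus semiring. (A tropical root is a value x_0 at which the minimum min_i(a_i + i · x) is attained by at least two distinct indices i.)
Roots: {-7, -5, 8}

Each tropical root is a break point of the lower envelope of the lines y = a_i + i · x (there are 4 lines, with slopes 0, 1, ..., 3). Only the lines that attain the minimum somewhere contribute to roots; other lines are dominated. Here the surviving (envelope) indices are i = 3, i = 2, i = 1, i = 0.
Intersections between consecutive envelope lines give the roots: for adjacent envelope indices i < j the intersection is x = (a_i − a_j) / (j − i). Reading off the sorted break points: {-7, -5, 8}.
Verification: at each break x_0, at least two indices attain the minimum of min_i(a_i + i · x_0).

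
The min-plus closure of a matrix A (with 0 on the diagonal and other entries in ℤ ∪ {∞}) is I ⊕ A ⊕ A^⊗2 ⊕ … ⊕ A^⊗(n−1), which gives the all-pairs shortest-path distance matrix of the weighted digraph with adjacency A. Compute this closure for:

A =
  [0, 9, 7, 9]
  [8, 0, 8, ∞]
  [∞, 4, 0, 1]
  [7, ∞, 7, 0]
Closure =
  [0, 9, 7, 8]
  [8, 0, 8, 9]
  [8, 4, 0, 1]
  [7, 11, 7, 0]

This is the Floyd-Warshall all-pairs shortest-path computation. For each intermediate vertex k = 0, 1, …, 3, update dist[i][j] ← min(dist[i][j], dist[i][k] + dist[k][j]). The final matrix gives, for each (i, j), the minimum total weight of any directed path from i to j (possibly empty when i = j).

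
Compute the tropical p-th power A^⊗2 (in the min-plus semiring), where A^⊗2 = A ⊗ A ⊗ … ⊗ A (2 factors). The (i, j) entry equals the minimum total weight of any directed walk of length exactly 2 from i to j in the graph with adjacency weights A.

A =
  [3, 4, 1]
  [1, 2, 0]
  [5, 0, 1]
A^⊗2 =
  [5, 1, 2]
  [3, 0, 1]
  [1, 1, 0]

Each entry (A^⊗2)_ij equals the minimum over all length-2 walks i = v_0 → v_1 → … → v_2 = j of Σ_t A[v_t][v_{t+1}]. For example, for (i, j) = (0, 2) we minimise over 3 possible intermediate vertex sequences; the minimum is 2, attained along the walk 0 → 2 → 2.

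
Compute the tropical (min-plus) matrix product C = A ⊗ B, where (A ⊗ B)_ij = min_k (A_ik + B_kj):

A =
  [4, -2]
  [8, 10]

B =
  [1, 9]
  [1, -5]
A ⊗ B =
  [-1, -7]
  [9, 5]

Apply the min-plus product entry-by-entry:
  C[0][0] = min over k of (A[0][0] + B[0][0] = 4 + 1 = 5, A[0][1] + B[1][0] = -2 + 1 = -1) = -1 (attained at k = 1)
  C[0][1] = min over k of (A[0][0] + B[0][1] = 4 + 9 = 13, A[0][1] + B[1][1] = -2 + -5 = -7) = -7 (attained at k = 1)
  C[1][0] = min over k of (A[1][0] + B[0][0] = 8 + 1 = 9, A[1][1] + B[1][0] = 10 + 1 = 11) = 9 (attained at k = 0)
  C[1][1] = min over k of (A[1][0] + B[0][1] = 8 + 9 = 17, A[1][1] + B[1][1] = 10 + -5 = 5) = 5 (attained at k = 1)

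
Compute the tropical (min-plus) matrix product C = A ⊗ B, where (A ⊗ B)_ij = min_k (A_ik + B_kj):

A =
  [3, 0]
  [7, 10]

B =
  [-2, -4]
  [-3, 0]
A ⊗ B =
  [-3, -1]
  [5, 3]

Apply the min-plus product entry-by-entry:
  C[0][0] = min over k of (A[0][0] + B[0][0] = 3 + -2 = 1, A[0][1] + B[1][0] = 0 + -3 = -3) = -3 (attained at k = 1)
  C[0][1] = min over k of (A[0][0] + B[0][1] = 3 + -4 = -1, A[0][1] + B[1][1] = 0 + 0 = 0) = -1 (attained at k = 0)
  C[1][0] = min over k of (A[1][0] + B[0][0] = 7 + -2 = 5, A[1][1] + B[1][0] = 10 + -3 = 7) = 5 (attained at k = 0)
  C[1][1] = min over k of (A[1][0] + B[0][1] = 7 + -4 = 3, A[1][1] + B[1][1] = 10 + 0 = 10) = 3 (attained at k = 0)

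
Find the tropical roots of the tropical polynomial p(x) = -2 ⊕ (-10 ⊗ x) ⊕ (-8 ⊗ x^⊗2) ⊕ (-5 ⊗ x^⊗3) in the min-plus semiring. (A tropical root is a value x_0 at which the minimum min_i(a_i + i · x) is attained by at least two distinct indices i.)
Roots: {-3, -2, 8}

Each tropical root is a break point of the lower envelope of the lines y = a_i + i · x (there are 4 lines, with slopes 0, 1, ..., 3). Only the lines that attain the minimum somewhere contribute to roots; other lines are dominated. Here the surviving (envelope) indices are i = 3, i = 2, i = 1, i = 0.
Intersections between consecutive envelope lines give the roots: for adjacent envelope indices i < j the intersection is x = (a_i − a_j) / (j − i). Reading off the sorted break points: {-3, -2, 8}.
Verification: at each break x_0, at least two indices attain the minimum of min_i(a_i + i · x_0).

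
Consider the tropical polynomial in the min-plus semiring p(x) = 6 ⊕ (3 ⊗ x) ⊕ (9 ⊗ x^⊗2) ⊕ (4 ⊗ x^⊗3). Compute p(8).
p(8) = 6

A tropical monomial a ⊗ x^⊗i evaluates to a + i · x. Evaluating each term at x = 8:
  Term 0 contributes 6 + 0 · 8 = 6
  Term 1 contributes 3 + 1 · 8 = 11
  Term 2 contributes 9 + 2 · 8 = 25
  Term 3 contributes 4 + 3 · 8 = 28
p(8) = ⊕ of these = min[6, 11, 25, 28] = 6.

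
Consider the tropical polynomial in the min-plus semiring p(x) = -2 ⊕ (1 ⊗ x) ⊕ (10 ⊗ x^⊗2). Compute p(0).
p(0) = -2

A tropical monomial a ⊗ x^⊗i evaluates to a + i · x. Evaluating each term at x = 0:
  Term 0 contributes -2 + 0 · 0 = -2
  Term 1 contributes 1 + 1 · 0 = 1
  Term 2 contributes 10 + 2 · 0 = 10
p(0) = ⊕ of these = min[-2, 1, 10] = -2.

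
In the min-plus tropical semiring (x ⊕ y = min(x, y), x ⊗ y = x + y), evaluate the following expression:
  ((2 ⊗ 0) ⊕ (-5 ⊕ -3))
((2 ⊗ 0) ⊕ (-5 ⊕ -3)) = -5

Expand innermost to outermost. Recall ⊕ takes the minimum of its arguments and ⊗ takes their sum. Working out the expression ((2 ⊗ 0) ⊕ (-5 ⊕ -3)) gives -5.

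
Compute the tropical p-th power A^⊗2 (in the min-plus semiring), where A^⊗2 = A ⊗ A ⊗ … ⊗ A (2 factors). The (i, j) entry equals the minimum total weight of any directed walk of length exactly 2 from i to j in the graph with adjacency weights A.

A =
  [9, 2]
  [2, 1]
A^⊗2 =
  [4, 3]
  [3, 2]

Each entry (A^⊗2)_ij equals the minimum over all length-2 walks i = v_0 → v_1 → … → v_2 = j of Σ_t A[v_t][v_{t+1}]. For example, for (i, j) = (0, 1) we minimise over 2 possible intermediate vertex sequences; the minimum is 3, attained along the walk 0 → 1 → 1.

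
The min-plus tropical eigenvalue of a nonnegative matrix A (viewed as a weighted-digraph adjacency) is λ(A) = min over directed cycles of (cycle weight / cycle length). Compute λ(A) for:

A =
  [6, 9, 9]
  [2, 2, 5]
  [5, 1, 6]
λ(A) = 2

Enumerate directed cycles and compute their means (weight / length). Sample:
  cycle 0 → 0: weight = 6, length = 1, mean = 6/1 ≈ 6.000
  cycle 1 → 1: weight = 2, length = 1, mean = 2/1 ≈ 2.000
  cycle 2 → 2: weight = 6, length = 1, mean = 6/1 ≈ 6.000
  cycle 0 → 1 → 0: weight = 11, length = 2, mean = 11/2 ≈ 5.500
  cycle 0 → 2 → 0: weight = 14, length = 2, mean = 14/2 ≈ 7.000
  cycle 1 → 0 → 1: weight = 11, length = 2, mean = 11/2 ≈ 5.500
Minimum mean = 2.000, attained e.g. along the cycle 1 → 1 with weight 2 and length 1. So λ(A) = 2/1 = 2.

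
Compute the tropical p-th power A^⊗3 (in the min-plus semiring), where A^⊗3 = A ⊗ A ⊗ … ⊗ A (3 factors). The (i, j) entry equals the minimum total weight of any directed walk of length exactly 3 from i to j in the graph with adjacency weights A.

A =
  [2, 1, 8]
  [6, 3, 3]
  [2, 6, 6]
A^⊗3 =
  [6, 5, 6]
  [7, 6, 9]
  [6, 5, 6]

Each entry (A^⊗3)_ij equals the minimum over all length-3 walks i = v_0 → v_1 → … → v_3 = j of Σ_t A[v_t][v_{t+1}]. For example, for (i, j) = (0, 2) we minimise over 9 possible intermediate vertex sequences; the minimum is 6, attained along the walk 0 → 0 → 1 → 2.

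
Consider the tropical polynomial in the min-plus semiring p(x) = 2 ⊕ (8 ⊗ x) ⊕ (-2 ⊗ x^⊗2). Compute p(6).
p(6) = 2

A tropical monomial a ⊗ x^⊗i evaluates to a + i · x. Evaluating each term at x = 6:
  Term 0 contributes 2 + 0 · 6 = 2
  Term 1 contributes 8 + 1 · 6 = 14
  Term 2 contributes -2 + 2 · 6 = 10
p(6) = ⊕ of these = min[2, 14, 10] = 2.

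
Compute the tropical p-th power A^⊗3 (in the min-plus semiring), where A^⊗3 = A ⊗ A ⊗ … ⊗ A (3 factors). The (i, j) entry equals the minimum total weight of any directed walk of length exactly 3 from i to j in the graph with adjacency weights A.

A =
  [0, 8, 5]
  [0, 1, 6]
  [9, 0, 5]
A^⊗3 =
  [0, 5, 5]
  [0, 3, 5]
  [0, 2, 5]

Each entry (A^⊗3)_ij equals the minimum over all length-3 walks i = v_0 → v_1 → … → v_3 = j of Σ_t A[v_t][v_{t+1}]. For example, for (i, j) = (0, 2) we minimise over 9 possible intermediate vertex sequences; the minimum is 5, attained along the walk 0 → 0 → 0 → 2.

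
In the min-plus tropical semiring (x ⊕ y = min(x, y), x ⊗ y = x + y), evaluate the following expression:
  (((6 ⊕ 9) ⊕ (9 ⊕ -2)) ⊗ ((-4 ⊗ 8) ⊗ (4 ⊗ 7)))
(((6 ⊕ 9) ⊕ (9 ⊕ -2)) ⊗ ((-4 ⊗ 8) ⊗ (4 ⊗ 7))) = 13

Expand innermost to outermost. Recall ⊕ takes the minimum of its arguments and ⊗ takes their sum. Working out the expression (((6 ⊕ 9) ⊕ (9 ⊕ -2)) ⊗ ((-4 ⊗ 8) ⊗ (4 ⊗ 7))) gives 13.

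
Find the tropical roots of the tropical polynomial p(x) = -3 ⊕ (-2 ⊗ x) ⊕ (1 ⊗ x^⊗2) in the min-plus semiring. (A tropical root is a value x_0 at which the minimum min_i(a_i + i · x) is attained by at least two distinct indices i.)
Roots: {-3, -1}

Each tropical root is a break point of the lower envelope of the lines y = a_i + i · x (there are 3 lines, with slopes 0, 1, ..., 2). Only the lines that attain the minimum somewhere contribute to roots; other lines are dominated. Here the surviving (envelope) indices are i = 2, i = 1, i = 0.
Intersections between consecutive envelope lines give the roots: for adjacent envelope indices i < j the intersection is x = (a_i − a_j) / (j − i). Reading off the sorted break points: {-3, -1}.
Verification: at each break x_0, at least two indices attain the minimum of min_i(a_i + i · x_0).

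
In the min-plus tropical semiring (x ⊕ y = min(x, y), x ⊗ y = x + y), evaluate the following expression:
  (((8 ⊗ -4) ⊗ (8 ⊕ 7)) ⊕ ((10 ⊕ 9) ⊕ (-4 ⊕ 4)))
(((8 ⊗ -4) ⊗ (8 ⊕ 7)) ⊕ ((10 ⊕ 9) ⊕ (-4 ⊕ 4))) = -4

Expand innermost to outermost. Recall ⊕ takes the minimum of its arguments and ⊗ takes their sum. Working out the expression (((8 ⊗ -4) ⊗ (8 ⊕ 7)) ⊕ ((10 ⊕ 9) ⊕ (-4 ⊕ 4))) gives -4.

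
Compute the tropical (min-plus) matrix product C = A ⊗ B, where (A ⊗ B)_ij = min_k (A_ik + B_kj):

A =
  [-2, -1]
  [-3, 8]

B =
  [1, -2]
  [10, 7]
A ⊗ B =
  [-1, -4]
  [-2, -5]

Apply the min-plus product entry-by-entry:
  C[0][0] = min over k of (A[0][0] + B[0][0] = -2 + 1 = -1, A[0][1] + B[1][0] = -1 + 10 = 9) = -1 (attained at k = 0)
  C[0][1] = min over k of (A[0][0] + B[0][1] = -2 + -2 = -4, A[0][1] + B[1][1] = -1 + 7 = 6) = -4 (attained at k = 0)
  C[1][0] = min over k of (A[1][0] + B[0][0] = -3 + 1 = -2, A[1][1] + B[1][0] = 8 + 10 = 18) = -2 (attained at k = 0)
  C[1][1] = min over k of (A[1][0] + B[0][1] = -3 + -2 = -5, A[1][1] + B[1][1] = 8 + 7 = 15) = -5 (attained at k = 0)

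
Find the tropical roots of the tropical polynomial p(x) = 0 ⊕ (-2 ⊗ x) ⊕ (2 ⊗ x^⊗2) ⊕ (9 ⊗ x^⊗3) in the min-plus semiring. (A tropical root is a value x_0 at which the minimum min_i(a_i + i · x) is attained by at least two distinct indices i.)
Roots: {-7, -4, 2}

Each tropical root is a break point of the lower envelope of the lines y = a_i + i · x (there are 4 lines, with slopes 0, 1, ..., 3). Only the lines that attain the minimum somewhere contribute to roots; other lines are dominated. Here the surviving (envelope) indices are i = 3, i = 2, i = 1, i = 0.
Intersections between consecutive envelope lines give the roots: for adjacent envelope indices i < j the intersection is x = (a_i − a_j) / (j − i). Reading off the sorted break points: {-7, -4, 2}.
Verification: at each break x_0, at least two indices attain the minimum of min_i(a_i + i · x_0).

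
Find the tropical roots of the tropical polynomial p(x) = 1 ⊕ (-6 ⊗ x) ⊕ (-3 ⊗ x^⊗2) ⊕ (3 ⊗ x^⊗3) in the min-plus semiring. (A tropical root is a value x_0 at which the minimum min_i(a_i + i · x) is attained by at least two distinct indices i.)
Roots: {-6, -3, 7}

Each tropical root is a break point of the lower envelope of the lines y = a_i + i · x (there are 4 lines, with slopes 0, 1, ..., 3). Only the lines that attain the minimum somewhere contribute to roots; other lines are dominated. Here the surviving (envelope) indices are i = 3, i = 2, i = 1, i = 0.
Intersections between consecutive envelope lines give the roots: for adjacent envelope indices i < j the intersection is x = (a_i − a_j) / (j − i). Reading off the sorted break points: {-6, -3, 7}.
Verification: at each break x_0, at least two indices attain the minimum of min_i(a_i + i · x_0).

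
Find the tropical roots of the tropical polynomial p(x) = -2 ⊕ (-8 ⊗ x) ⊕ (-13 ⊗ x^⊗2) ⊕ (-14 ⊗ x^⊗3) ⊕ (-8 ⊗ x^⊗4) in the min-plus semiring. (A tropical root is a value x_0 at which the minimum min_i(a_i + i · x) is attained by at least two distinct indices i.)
Roots: {-6, 1, 5, 6}

Each tropical root is a break point of the lower envelope of the lines y = a_i + i · x (there are 5 lines, with slopes 0, 1, ..., 4). Only the lines that attain the minimum somewhere contribute to roots; other lines are dominated. Here the surviving (envelope) indices are i = 4, i = 3, i = 2, i = 1, i = 0.
Intersections between consecutive envelope lines give the roots: for adjacent envelope indices i < j the intersection is x = (a_i − a_j) / (j − i). Reading off the sorted break points: {-6, 1, 5, 6}.
Verification: at each break x_0, at least two indices attain the minimum of min_i(a_i + i · x_0).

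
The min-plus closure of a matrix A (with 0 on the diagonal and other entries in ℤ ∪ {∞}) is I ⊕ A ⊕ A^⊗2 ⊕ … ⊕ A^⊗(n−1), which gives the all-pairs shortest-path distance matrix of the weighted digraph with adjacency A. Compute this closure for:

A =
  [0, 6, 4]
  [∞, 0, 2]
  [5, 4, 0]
Closure =
  [0, 6, 4]
  [7, 0, 2]
  [5, 4, 0]

This is the Floyd-Warshall all-pairs shortest-path computation. For each intermediate vertex k = 0, 1, …, 2, update dist[i][j] ← min(dist[i][j], dist[i][k] + dist[k][j]). The final matrix gives, for each (i, j), the minimum total weight of any directed path from i to j (possibly empty when i = j).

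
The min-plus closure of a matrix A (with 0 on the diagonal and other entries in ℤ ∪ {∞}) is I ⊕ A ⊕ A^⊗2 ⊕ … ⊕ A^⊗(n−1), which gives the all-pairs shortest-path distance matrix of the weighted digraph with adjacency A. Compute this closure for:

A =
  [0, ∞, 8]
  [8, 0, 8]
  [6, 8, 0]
Closure =
  [0, 16, 8]
  [8, 0, 8]
  [6, 8, 0]

This is the Floyd-Warshall all-pairs shortest-path computation. For each intermediate vertex k = 0, 1, …, 2, update dist[i][j] ← min(dist[i][j], dist[i][k] + dist[k][j]). The final matrix gives, for each (i, j), the minimum total weight of any directed path from i to j (possibly empty when i = j).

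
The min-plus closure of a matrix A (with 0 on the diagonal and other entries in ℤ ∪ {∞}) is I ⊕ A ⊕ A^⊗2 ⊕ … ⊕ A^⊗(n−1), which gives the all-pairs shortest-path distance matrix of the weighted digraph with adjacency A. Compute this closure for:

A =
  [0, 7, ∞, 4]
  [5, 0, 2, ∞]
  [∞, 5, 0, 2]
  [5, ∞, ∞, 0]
Closure =
  [0, 7, 9, 4]
  [5, 0, 2, 4]
  [7, 5, 0, 2]
  [5, 12, 14, 0]

This is the Floyd-Warshall all-pairs shortest-path computation. For each intermediate vertex k = 0, 1, …, 3, update dist[i][j] ← min(dist[i][j], dist[i][k] + dist[k][j]). The final matrix gives, for each (i, j), the minimum total weight of any directed path from i to j (possibly empty when i = j).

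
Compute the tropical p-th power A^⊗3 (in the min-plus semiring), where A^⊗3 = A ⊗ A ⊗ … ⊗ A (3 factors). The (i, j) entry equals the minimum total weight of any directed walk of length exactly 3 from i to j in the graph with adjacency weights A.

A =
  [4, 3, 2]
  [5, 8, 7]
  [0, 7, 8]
A^⊗3 =
  [6, 5, 4]
  [7, 10, 9]
  [2, 7, 6]

Each entry (A^⊗3)_ij equals the minimum over all length-3 walks i = v_0 → v_1 → … → v_3 = j of Σ_t A[v_t][v_{t+1}]. For example, for (i, j) = (0, 2) we minimise over 9 possible intermediate vertex sequences; the minimum is 4, attained along the walk 0 → 2 → 0 → 2.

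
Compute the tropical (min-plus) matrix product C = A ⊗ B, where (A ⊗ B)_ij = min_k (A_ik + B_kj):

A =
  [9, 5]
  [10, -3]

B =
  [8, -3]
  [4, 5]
A ⊗ B =
  [9, 6]
  [1, 2]

Apply the min-plus product entry-by-entry:
  C[0][0] = min over k of (A[0][0] + B[0][0] = 9 + 8 = 17, A[0][1] + B[1][0] = 5 + 4 = 9) = 9 (attained at k = 1)
  C[0][1] = min over k of (A[0][0] + B[0][1] = 9 + -3 = 6, A[0][1] + B[1][1] = 5 + 5 = 10) = 6 (attained at k = 0)
  C[1][0] = min over k of (A[1][0] + B[0][0] = 10 + 8 = 18, A[1][1] + B[1][0] = -3 + 4 = 1) = 1 (attained at k = 1)
  C[1][1] = min over k of (A[1][0] + B[0][1] = 10 + -3 = 7, A[1][1] + B[1][1] = -3 + 5 = 2) = 2 (attained at k = 1)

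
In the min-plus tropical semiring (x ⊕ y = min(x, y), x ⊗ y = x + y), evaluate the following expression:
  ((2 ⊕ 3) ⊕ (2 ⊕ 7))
((2 ⊕ 3) ⊕ (2 ⊕ 7)) = 2

Expand innermost to outermost. Recall ⊕ takes the minimum of its arguments and ⊗ takes their sum. Working out the expression ((2 ⊕ 3) ⊕ (2 ⊕ 7)) gives 2.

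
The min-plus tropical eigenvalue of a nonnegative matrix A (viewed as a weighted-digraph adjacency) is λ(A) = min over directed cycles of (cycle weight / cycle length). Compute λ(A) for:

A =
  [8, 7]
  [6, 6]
λ(A) = 6

Enumerate directed cycles and compute their means (weight / length). Sample:
  cycle 0 → 0: weight = 8, length = 1, mean = 8/1 ≈ 8.000
  cycle 1 → 1: weight = 6, length = 1, mean = 6/1 ≈ 6.000
  cycle 0 → 1 → 0: weight = 13, length = 2, mean = 13/2 ≈ 6.500
  cycle 1 → 0 → 1: weight = 13, length = 2, mean = 13/2 ≈ 6.500
Minimum mean = 6.000, attained e.g. along the cycle 1 → 1 with weight 6 and length 1. So λ(A) = 6/1 = 6.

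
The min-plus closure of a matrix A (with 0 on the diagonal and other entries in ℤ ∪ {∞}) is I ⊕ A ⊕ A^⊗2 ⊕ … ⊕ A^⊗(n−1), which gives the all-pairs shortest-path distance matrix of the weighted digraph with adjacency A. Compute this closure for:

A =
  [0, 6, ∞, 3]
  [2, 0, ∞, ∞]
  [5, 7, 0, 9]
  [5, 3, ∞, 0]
Closure =
  [0, 6, ∞, 3]
  [2, 0, ∞, 5]
  [5, 7, 0, 8]
  [5, 3, ∞, 0]

This is the Floyd-Warshall all-pairs shortest-path computation. For each intermediate vertex k = 0, 1, …, 3, update dist[i][j] ← min(dist[i][j], dist[i][k] + dist[k][j]). The final matrix gives, for each (i, j), the minimum total weight of any directed path from i to j (possibly empty when i = j).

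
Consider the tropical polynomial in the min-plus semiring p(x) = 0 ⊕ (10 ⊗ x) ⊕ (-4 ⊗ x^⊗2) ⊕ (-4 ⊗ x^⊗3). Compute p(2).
p(2) = 0

A tropical monomial a ⊗ x^⊗i evaluates to a + i · x. Evaluating each term at x = 2:
  Term 0 contributes 0 + 0 · 2 = 0
  Term 1 contributes 10 + 1 · 2 = 12
  Term 2 contributes -4 + 2 · 2 = 0
  Term 3 contributes -4 + 3 · 2 = 2
p(2) = ⊕ of these = min[0, 12, 0, 2] = 0.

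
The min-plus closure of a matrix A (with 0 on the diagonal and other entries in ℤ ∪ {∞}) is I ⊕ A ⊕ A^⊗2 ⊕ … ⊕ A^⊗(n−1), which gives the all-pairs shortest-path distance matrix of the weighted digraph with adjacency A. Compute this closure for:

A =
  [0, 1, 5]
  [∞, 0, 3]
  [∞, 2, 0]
Closure =
  [0, 1, 4]
  [∞, 0, 3]
  [∞, 2, 0]

This is the Floyd-Warshall all-pairs shortest-path computation. For each intermediate vertex k = 0, 1, …, 2, update dist[i][j] ← min(dist[i][j], dist[i][k] + dist[k][j]). The final matrix gives, for each (i, j), the minimum total weight of any directed path from i to j (possibly empty when i = j).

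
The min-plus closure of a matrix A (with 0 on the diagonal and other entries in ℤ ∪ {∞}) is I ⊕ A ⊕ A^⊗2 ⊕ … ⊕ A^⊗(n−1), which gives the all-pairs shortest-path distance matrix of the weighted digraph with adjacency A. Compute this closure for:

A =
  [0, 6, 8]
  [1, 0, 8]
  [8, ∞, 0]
Closure =
  [0, 6, 8]
  [1, 0, 8]
  [8, 14, 0]

This is the Floyd-Warshall all-pairs shortest-path computation. For each intermediate vertex k = 0, 1, …, 2, update dist[i][j] ← min(dist[i][j], dist[i][k] + dist[k][j]). The final matrix gives, for each (i, j), the minimum total weight of any directed path from i to j (possibly empty when i = j).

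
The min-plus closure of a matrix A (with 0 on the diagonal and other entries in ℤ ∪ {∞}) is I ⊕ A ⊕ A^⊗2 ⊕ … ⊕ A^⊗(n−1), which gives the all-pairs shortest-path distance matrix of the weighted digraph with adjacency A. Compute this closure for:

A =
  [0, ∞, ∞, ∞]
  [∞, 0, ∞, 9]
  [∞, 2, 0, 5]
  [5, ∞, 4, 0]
Closure =
  [0, ∞, ∞, ∞]
  [14, 0, 13, 9]
  [10, 2, 0, 5]
  [5, 6, 4, 0]

This is the Floyd-Warshall all-pairs shortest-path computation. For each intermediate vertex k = 0, 1, …, 3, update dist[i][j] ← min(dist[i][j], dist[i][k] + dist[k][j]). The final matrix gives, for each (i, j), the minimum total weight of any directed path from i to j (possibly empty when i = j).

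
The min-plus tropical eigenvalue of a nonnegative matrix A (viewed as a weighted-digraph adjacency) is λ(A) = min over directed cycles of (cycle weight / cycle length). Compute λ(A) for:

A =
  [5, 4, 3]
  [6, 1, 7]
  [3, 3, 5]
λ(A) = 1

Enumerate directed cycles and compute their means (weight / length). Sample:
  cycle 0 → 0: weight = 5, length = 1, mean = 5/1 ≈ 5.000
  cycle 1 → 1: weight = 1, length = 1, mean = 1/1 ≈ 1.000
  cycle 2 → 2: weight = 5, length = 1, mean = 5/1 ≈ 5.000
  cycle 0 → 1 → 0: weight = 10, length = 2, mean = 10/2 ≈ 5.000
  cycle 0 → 2 → 0: weight = 6, length = 2, mean = 6/2 ≈ 3.000
  cycle 1 → 0 → 1: weight = 10, length = 2, mean = 10/2 ≈ 5.000
Minimum mean = 1.000, attained e.g. along the cycle 1 → 1 with weight 1 and length 1. So λ(A) = 1/1 = 1.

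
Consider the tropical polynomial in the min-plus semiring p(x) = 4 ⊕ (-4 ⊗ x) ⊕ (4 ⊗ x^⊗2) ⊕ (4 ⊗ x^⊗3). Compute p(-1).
p(-1) = -5

A tropical monomial a ⊗ x^⊗i evaluates to a + i · x. Evaluating each term at x = -1:
  Term 0 contributes 4 + 0 · -1 = 4
  Term 1 contributes -4 + 1 · -1 = -5
  Term 2 contributes 4 + 2 · -1 = 2
  Term 3 contributes 4 + 3 · -1 = 1
p(-1) = ⊕ of these = min[4, -5, 2, 1] = -5.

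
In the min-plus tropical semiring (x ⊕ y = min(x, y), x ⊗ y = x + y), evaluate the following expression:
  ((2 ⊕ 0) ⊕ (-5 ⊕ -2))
((2 ⊕ 0) ⊕ (-5 ⊕ -2)) = -5

Expand innermost to outermost. Recall ⊕ takes the minimum of its arguments and ⊗ takes their sum. Working out the expression ((2 ⊕ 0) ⊕ (-5 ⊕ -2)) gives -5.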